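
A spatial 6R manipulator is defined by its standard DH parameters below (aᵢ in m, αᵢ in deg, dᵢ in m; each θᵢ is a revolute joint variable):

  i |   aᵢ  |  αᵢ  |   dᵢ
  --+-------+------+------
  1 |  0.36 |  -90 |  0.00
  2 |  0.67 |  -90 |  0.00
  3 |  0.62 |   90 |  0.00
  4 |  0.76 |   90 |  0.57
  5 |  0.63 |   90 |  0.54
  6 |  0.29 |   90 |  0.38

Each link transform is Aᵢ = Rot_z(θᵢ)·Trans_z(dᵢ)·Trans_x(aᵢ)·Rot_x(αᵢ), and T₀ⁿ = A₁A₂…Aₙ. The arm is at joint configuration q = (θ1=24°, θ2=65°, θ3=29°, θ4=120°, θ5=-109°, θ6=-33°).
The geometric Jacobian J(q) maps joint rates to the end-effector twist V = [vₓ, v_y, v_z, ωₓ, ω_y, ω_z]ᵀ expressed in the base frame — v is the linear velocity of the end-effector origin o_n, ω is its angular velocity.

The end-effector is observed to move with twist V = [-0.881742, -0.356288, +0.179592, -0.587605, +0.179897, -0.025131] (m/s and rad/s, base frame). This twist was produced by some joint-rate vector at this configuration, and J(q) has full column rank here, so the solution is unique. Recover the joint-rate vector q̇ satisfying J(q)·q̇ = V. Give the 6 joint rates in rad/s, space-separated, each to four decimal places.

o_n = [0.8456, -0.2235, -1.3802]
J₁: ẑ×o_n = [0.2235, 0.8456, -0.0000], ω = ẑ
J2: z=[-0.4067, 0.9135, 0.0000] o=[0.3289, 0.1464, 0.0000] → [-1.2609, -0.5614, -0.3216, -0.4067, 0.9135, 0.0000]
J3: z=[-0.8280, -0.3686, -0.4226] o=[0.5876, 0.2616, -0.6072] → [0.0799, -0.7490, 0.4968, -0.8280, -0.3686, -0.4226]
J4: z=[-0.1686, 0.8823, -0.4394] o=[0.9192, 0.0802, -1.0987] → [-0.3818, -0.0151, 0.1161, -0.1686, 0.8823, -0.4394]
J5: z=[0.0492, -0.4377, -0.8978] o=[0.0749, 0.4517, -1.3261] → [-0.5825, -0.6893, 0.3041, 0.0492, -0.4377, -0.8978]
J6: z=[0.8759, 0.4508, -0.1717] o=[0.4038, -0.2748, -1.5554] → [0.0878, -0.2293, -0.1543, 0.8759, 0.4508, -0.1717]
q̇ = J⁺·V = [0.6150, 0.5370, 0.3130, 0.1130, 0.5360, -0.1340]

0.6150 0.5370 0.3130 0.1130 0.5360 -0.1340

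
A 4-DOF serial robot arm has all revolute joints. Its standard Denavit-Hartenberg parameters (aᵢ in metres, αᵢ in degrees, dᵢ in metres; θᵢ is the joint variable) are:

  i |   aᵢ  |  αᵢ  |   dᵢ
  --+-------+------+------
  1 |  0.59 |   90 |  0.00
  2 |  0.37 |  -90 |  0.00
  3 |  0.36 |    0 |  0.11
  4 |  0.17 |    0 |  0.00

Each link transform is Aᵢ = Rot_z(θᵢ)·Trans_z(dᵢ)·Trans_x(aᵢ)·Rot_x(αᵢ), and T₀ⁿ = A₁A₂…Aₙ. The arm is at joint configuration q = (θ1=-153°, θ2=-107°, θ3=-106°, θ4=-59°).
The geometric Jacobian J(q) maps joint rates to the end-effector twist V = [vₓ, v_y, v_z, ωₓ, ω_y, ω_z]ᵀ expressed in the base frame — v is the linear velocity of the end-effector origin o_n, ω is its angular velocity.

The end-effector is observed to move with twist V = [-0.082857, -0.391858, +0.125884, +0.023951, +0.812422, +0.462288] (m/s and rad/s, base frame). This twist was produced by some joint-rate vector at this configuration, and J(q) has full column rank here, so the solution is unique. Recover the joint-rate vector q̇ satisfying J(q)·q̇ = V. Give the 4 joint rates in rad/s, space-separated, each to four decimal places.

0.3430 0.7130 -0.1690 -0.2390

o_n = [-0.7687, 0.0461, -0.1341]
J₁: ẑ×o_n = [-0.0461, -0.7687, 0.0000], ω = ẑ
J2: z=[-0.4540, 0.8910, 0.0000] o=[-0.5257, -0.2679, 0.0000] → [-0.1195, -0.0609, 0.0740, -0.4540, 0.8910, 0.0000]
J3: z=[-0.8521, -0.4342, -0.2924] o=[-0.4293, -0.2187, -0.3538] → [-0.0180, 0.2865, -0.3730, -0.8521, -0.4342, -0.2924]
J4: z=[-0.8521, -0.4342, -0.2924] o=[-0.7060, 0.0287, -0.2911] → [-0.0631, 0.1522, -0.0421, -0.8521, -0.4342, -0.2924]
q̇ = J⁺·V = [0.3430, 0.7130, -0.1690, -0.2390]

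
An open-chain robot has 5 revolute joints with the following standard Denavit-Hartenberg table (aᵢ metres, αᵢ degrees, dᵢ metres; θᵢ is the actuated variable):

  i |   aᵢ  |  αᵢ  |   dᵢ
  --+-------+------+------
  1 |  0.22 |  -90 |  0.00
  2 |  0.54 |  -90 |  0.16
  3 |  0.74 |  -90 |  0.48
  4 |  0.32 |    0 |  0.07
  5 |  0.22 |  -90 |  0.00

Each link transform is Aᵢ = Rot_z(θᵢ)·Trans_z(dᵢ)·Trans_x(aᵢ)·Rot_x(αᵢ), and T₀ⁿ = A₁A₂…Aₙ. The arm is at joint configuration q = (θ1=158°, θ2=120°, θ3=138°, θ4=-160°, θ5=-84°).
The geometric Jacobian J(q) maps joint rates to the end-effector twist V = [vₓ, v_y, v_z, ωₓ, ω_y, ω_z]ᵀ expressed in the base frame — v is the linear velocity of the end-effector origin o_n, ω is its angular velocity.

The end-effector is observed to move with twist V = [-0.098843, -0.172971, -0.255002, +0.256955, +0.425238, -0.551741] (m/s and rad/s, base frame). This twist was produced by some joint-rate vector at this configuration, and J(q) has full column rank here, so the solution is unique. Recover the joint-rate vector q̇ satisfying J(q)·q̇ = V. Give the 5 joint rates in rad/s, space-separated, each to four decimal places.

o_n = [0.2276, -0.0732, -0.0106]
J₁: ẑ×o_n = [0.0732, 0.2276, -0.0000], ω = ẑ
J2: z=[-0.3746, -0.9272, 0.0000] o=[-0.2040, 0.0824, 0.0000] → [0.0098, -0.0040, 0.4584, -0.3746, -0.9272, 0.0000]
J3: z=[0.8030, -0.3244, 0.5000] o=[-0.0136, -0.1671, -0.4677] → [-0.1952, -0.2464, 0.1536, 0.8030, -0.3244, 0.5000]
J4: z=[-0.5886, -0.5637, 0.5795] o=[0.3024, 0.2393, 0.2486] → [0.3272, -0.1959, 0.1418, -0.5886, -0.5637, 0.5795]
J5: z=[-0.5886, -0.5637, 0.5795] o=[0.3773, -0.0641, 0.1504] → [0.0960, -0.1815, -0.0790, -0.5886, -0.5637, 0.5795]
q̇ = J⁺·V = [-0.6290, -0.5210, 0.1070, -0.1330, 0.1740]

-0.6290 -0.5210 0.1070 -0.1330 0.1740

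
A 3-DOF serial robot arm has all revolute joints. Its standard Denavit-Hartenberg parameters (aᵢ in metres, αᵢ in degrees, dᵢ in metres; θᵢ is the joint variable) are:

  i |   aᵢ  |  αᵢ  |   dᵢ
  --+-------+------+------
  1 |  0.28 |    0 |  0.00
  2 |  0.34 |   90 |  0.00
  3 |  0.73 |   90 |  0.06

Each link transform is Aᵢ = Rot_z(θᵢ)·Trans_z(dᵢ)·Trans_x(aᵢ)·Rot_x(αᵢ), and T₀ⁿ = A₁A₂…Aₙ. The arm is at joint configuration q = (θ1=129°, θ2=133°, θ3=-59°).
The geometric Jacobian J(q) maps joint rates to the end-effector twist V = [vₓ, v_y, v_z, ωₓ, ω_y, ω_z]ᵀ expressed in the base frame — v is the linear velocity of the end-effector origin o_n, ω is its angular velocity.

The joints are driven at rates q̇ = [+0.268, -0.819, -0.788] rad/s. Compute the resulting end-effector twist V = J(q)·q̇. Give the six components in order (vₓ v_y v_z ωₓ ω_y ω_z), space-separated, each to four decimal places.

o_n = [-0.3353, -0.4831, -0.6257]
J₁: ẑ×o_n = [0.4831, -0.3353, 0.0000], ω = ẑ
J2: z=[0.0000, 0.0000, 1.0000] o=[-0.1762, 0.2176, 0.0000] → [0.7007, -0.1591, 0.0000, 0.0000, 0.0000, 1.0000]
J3: z=[-0.9903, 0.1392, 0.0000] o=[-0.2235, -0.1191, 0.0000] → [-0.0871, -0.6196, 0.3760, -0.9903, 0.1392, 0.0000]
V = J·q̇ = [-0.3758, 0.5287, -0.2963, 0.7803, -0.1097, -0.5510]

-0.3758 0.5287 -0.2963 0.7803 -0.1097 -0.5510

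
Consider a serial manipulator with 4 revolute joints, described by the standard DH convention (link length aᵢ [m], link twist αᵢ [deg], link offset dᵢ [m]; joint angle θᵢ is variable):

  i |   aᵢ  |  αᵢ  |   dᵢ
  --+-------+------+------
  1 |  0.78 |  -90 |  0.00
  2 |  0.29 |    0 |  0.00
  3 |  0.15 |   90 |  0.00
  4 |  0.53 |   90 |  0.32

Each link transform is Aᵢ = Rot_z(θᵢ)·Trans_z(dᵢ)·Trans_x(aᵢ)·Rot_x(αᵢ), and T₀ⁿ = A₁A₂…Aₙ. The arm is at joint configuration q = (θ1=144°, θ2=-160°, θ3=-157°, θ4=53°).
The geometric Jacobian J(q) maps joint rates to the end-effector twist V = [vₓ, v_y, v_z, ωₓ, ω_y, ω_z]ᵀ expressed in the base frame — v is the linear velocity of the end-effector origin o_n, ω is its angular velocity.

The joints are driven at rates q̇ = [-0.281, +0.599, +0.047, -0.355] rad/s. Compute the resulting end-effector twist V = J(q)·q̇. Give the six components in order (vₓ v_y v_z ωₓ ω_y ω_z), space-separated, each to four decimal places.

0.0547 0.4714 -0.3018 -0.1838 -0.6649 -0.5406

o_n = [-1.1134, 0.2857, 0.0134]
J₁: ẑ×o_n = [-0.2857, -1.1134, 0.0000], ω = ẑ
J2: z=[-0.5878, -0.8090, 0.0000] o=[-0.6310, 0.4585, 0.0000] → [-0.0108, 0.0079, -0.2887, -0.5878, -0.8090, 0.0000]
J3: z=[-0.5878, -0.8090, 0.0000] o=[-0.4106, 0.2983, 0.0992] → [0.0694, -0.0504, -0.5612, -0.5878, -0.8090, 0.0000]
J4: z=[-0.5517, 0.4009, 0.7314] o=[-0.4993, 0.3628, -0.0031] → [0.0630, -0.4400, 0.2887, -0.5517, 0.4009, 0.7314]
V = J·q̇ = [0.0547, 0.4714, -0.3018, -0.1838, -0.6649, -0.5406]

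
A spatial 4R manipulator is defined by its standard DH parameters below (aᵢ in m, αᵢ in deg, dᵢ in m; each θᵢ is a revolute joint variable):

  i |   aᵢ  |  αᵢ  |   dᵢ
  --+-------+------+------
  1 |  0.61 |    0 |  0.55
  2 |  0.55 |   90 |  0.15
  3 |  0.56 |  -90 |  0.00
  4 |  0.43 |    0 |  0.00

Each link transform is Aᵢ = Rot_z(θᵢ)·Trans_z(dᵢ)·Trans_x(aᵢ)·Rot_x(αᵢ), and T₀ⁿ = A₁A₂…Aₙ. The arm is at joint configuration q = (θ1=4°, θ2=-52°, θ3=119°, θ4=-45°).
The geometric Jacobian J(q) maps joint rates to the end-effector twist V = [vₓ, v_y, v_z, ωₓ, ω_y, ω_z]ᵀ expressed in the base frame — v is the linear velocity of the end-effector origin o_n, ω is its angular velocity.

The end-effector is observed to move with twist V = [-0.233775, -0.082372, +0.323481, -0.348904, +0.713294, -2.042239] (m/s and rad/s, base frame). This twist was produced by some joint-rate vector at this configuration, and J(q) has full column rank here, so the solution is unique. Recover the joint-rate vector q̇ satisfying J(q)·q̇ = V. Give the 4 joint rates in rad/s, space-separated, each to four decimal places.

-0.7510 -0.8680 -0.2180 0.8730

o_n = [0.4703, -0.2583, 1.4557]
J₁: ẑ×o_n = [0.2583, 0.4703, -0.0000], ω = ẑ
J2: z=[0.0000, 0.0000, 1.0000] o=[0.6085, 0.0426, 0.5500] → [0.3009, -0.1382, 0.0000, 0.0000, 0.0000, 1.0000]
J3: z=[-0.7431, -0.6691, 0.0000] o=[0.9765, -0.3662, 0.7000] → [-0.5057, 0.5616, -0.4189, -0.7431, -0.6691, 0.0000]
J4: z=[-0.5852, 0.6500, -0.4848] o=[0.7949, -0.1644, 1.1898] → [0.1273, 0.3130, 0.2659, -0.5852, 0.6500, -0.4848]
q̇ = J⁺·V = [-0.7510, -0.8680, -0.2180, 0.8730]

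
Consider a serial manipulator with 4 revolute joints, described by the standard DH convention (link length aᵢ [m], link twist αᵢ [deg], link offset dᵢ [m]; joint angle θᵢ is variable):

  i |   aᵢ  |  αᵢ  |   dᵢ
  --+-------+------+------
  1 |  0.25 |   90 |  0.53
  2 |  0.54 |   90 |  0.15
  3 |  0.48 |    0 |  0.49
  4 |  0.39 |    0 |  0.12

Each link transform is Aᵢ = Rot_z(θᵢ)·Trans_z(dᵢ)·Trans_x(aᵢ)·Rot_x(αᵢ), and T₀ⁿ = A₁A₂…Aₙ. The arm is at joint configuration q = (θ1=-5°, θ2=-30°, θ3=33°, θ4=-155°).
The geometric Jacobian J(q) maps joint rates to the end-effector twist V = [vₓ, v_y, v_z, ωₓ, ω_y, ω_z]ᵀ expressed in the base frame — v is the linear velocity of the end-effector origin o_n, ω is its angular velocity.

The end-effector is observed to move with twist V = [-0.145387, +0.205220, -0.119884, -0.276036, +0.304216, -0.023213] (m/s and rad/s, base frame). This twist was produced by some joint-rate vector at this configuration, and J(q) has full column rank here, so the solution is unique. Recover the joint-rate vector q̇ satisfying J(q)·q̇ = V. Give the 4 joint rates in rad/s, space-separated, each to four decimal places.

o_n = [0.5731, -0.1311, -0.3662]
J₁: ẑ×o_n = [0.1311, 0.5731, -0.0000], ω = ẑ
J2: z=[-0.0872, -0.9962, 0.0000] o=[0.2490, -0.0218, 0.5300] → [0.8928, -0.0781, 0.3323, -0.0872, -0.9962, 0.0000]
J3: z=[-0.4981, 0.0436, -0.8660] o=[0.7018, -0.2120, 0.2600] → [0.0427, -0.2004, -0.0347, -0.4981, 0.0436, -0.8660]
J4: z=[-0.4981, 0.0436, -0.8660] o=[0.7823, -0.4814, -0.3656] → [0.3034, 0.1809, -0.1654, -0.4981, 0.0436, -0.8660]
q̇ = J⁺·V = [0.4990, -0.2790, 0.5550, 0.0480]

0.4990 -0.2790 0.5550 0.0480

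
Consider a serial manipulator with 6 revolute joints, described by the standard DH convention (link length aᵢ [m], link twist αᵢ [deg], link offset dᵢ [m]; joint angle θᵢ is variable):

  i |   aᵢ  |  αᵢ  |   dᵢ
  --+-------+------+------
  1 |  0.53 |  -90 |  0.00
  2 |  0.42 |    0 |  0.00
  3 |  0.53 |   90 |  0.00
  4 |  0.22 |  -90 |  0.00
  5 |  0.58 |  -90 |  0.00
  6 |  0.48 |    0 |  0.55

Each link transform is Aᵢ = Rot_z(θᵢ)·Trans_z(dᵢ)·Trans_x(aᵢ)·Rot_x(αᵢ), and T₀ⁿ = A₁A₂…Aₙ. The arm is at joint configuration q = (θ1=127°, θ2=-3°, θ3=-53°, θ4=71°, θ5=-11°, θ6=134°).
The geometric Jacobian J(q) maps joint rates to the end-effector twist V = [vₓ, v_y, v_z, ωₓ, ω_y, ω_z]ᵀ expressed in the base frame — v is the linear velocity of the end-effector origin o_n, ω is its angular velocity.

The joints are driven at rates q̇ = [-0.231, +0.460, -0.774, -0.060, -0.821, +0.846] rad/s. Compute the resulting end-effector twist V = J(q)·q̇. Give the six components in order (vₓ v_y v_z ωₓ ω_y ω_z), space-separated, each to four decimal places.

o_n = [-1.5060, 1.2945, 0.6095]
J₁: ẑ×o_n = [-1.2945, -1.5060, 0.0000], ω = ẑ
J2: z=[-0.7986, -0.6018, 0.0000] o=[-0.3190, 0.4233, 0.0000] → [-0.3668, 0.4867, -1.4102, -0.7986, -0.6018, 0.0000]
J3: z=[-0.7986, -0.6018, 0.0000] o=[-0.5714, 0.7582, 0.0220] → [-0.3536, 0.4692, -0.9907, -0.7986, -0.6018, 0.0000]
J4: z=[0.4989, -0.6621, 0.5592] o=[-0.7497, 0.9949, 0.4614] → [-0.2656, -0.4968, -0.3512, 0.4989, -0.6621, 0.5592]
J5: z=[0.0582, -0.6182, -0.7839] o=[-0.9400, 0.9017, 0.5208] → [0.2530, 0.4385, -0.3271, 0.0582, -0.6182, -0.7839]
J6: z=[-0.6548, 0.5691, -0.4974] o=[-1.3771, 0.5873, 0.7363] → [0.2796, -0.0189, -0.3897, -0.6548, 0.5691, -0.4974]
V = J·q̇ = [0.4487, -0.1376, 0.0781, -0.3809, 1.2177, -0.0418]

0.4487 -0.1376 0.0781 -0.3809 1.2177 -0.0418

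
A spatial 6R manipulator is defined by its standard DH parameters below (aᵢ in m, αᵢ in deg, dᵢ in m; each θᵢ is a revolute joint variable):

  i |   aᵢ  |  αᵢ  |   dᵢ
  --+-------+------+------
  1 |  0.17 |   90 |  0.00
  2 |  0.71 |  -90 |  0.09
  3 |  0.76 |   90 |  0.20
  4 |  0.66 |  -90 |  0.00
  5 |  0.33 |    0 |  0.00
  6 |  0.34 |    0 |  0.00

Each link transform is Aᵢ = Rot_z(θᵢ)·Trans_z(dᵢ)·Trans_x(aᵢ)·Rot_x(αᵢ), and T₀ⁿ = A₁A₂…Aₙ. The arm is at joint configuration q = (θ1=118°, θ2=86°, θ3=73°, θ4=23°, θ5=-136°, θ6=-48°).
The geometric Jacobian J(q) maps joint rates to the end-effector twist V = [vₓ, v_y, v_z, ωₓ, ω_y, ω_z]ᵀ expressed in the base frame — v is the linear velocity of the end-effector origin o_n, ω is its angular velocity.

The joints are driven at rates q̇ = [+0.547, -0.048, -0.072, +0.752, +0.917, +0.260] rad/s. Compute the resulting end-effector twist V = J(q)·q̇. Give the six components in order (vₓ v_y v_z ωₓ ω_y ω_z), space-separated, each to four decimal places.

0.2362 -0.3055 0.6997 0.9946 -0.5677 1.2008

o_n = [-0.5826, -0.2891, 1.1646]
J₁: ẑ×o_n = [0.2891, -0.5826, 0.0000], ω = ẑ
J2: z=[0.8829, 0.4695, 0.0000] o=[-0.0798, 0.1501, 0.0000] → [0.5468, -1.0283, -0.1517, 0.8829, 0.4695, 0.0000]
J3: z=[0.4683, -0.8808, 0.0698] o=[-0.0236, 0.2361, 0.7083] → [-0.3653, -0.2527, -0.7384, 0.4683, -0.8808, 0.0698]
J4: z=[0.2268, 0.1962, 0.9540] o=[-0.5789, -0.2676, 0.9439] → [0.0638, -0.0536, -0.0042, 0.2268, 0.1962, 0.9540]
J5: z=[0.7648, -0.6424, -0.0497] o=[-0.9770, -0.7566, 1.1391] → [0.0068, -0.0392, 0.6108, 0.7648, -0.6424, -0.0497]
J6: z=[0.7648, -0.6424, -0.0497] o=[-0.7818, -0.5357, 1.2876] → [0.0912, 0.0841, 0.3165, 0.7648, -0.6424, -0.0497]
V = J·q̇ = [0.2362, -0.3055, 0.6997, 0.9946, -0.5677, 1.2008]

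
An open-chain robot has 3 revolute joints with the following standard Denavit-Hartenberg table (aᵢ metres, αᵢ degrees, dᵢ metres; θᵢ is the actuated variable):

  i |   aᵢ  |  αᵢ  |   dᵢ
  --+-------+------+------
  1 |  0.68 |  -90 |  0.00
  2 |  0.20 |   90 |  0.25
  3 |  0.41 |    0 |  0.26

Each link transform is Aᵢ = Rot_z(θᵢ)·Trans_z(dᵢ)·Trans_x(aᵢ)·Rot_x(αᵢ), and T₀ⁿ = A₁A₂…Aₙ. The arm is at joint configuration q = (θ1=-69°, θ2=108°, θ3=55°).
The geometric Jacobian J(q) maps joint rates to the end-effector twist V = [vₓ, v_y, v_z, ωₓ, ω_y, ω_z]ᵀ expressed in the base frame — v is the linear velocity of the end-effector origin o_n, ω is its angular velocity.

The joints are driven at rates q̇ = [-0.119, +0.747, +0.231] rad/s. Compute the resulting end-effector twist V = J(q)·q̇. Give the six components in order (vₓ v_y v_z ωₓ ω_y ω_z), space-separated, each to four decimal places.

o_n = [0.8311, -0.5302, -0.4942]
J₁: ẑ×o_n = [0.5302, 0.8311, -0.0000], ω = ẑ
J2: z=[0.9336, 0.3584, 0.0000] o=[0.2437, -0.6348, 0.0000] → [-0.1771, 0.4614, -0.1128, 0.9336, 0.3584, 0.0000]
J3: z=[0.3408, -0.8879, -0.3090] o=[0.4549, -0.4875, -0.1902] → [0.2567, -0.0126, 0.3194, 0.3408, -0.8879, -0.3090]
V = J·q̇ = [-0.1361, 0.2428, -0.0105, 0.7761, 0.0626, -0.1904]

-0.1361 0.2428 -0.0105 0.7761 0.0626 -0.1904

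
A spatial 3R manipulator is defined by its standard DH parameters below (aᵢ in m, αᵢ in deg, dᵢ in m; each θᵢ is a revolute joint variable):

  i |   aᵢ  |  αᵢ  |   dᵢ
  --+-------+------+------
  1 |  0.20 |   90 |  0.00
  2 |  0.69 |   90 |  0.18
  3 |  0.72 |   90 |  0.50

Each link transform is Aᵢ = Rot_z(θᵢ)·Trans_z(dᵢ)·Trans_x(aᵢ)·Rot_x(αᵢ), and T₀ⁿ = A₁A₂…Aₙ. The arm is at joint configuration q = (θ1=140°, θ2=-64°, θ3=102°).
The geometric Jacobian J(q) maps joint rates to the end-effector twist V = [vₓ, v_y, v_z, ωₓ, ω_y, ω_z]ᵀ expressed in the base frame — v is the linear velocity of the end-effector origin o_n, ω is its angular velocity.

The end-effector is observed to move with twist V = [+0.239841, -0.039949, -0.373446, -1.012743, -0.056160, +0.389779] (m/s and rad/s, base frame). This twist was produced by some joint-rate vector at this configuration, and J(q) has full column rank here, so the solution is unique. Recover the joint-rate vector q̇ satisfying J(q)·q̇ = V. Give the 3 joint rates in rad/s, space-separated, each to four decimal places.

0.0290 -0.6940 -0.8230

o_n = [0.5780, 0.6693, -0.7048]
J₁: ẑ×o_n = [-0.6693, 0.5780, 0.0000], ω = ẑ
J2: z=[0.6428, 0.7660, 0.0000] o=[-0.1532, 0.1286, 0.0000] → [-0.5399, 0.4530, -0.2125, 0.6428, 0.7660, 0.0000]
J3: z=[0.6885, -0.5777, -0.4384] o=[-0.2692, 0.4609, -0.6202] → [0.1403, -0.3131, 0.6330, 0.6885, -0.5777, -0.4384]
q̇ = J⁺·V = [0.0290, -0.6940, -0.8230]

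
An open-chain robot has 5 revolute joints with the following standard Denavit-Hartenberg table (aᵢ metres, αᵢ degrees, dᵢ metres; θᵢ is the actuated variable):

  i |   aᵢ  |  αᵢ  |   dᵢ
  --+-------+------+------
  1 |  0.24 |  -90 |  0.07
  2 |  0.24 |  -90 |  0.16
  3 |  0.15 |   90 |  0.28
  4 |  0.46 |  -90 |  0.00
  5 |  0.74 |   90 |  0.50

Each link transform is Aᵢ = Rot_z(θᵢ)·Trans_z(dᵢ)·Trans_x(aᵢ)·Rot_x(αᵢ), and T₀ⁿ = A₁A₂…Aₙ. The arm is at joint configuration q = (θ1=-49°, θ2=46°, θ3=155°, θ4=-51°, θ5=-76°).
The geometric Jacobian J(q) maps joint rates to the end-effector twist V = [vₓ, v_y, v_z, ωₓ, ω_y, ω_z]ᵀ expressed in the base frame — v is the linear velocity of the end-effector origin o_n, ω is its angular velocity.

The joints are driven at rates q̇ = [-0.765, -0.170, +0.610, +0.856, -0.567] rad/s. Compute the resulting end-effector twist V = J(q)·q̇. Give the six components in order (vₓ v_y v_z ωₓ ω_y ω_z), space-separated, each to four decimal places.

-0.9206 1.5469 -0.3748 -0.3459 -0.7599 -1.4884

o_n = [-0.7001, -0.5486, 0.2243]
J₁: ẑ×o_n = [0.5486, -0.7001, 0.0000], ω = ẑ
J2: z=[0.7547, 0.6561, 0.0000] o=[0.1575, -0.1811, 0.0700] → [0.1012, -0.1164, 0.2853, 0.7547, 0.6561, 0.0000]
J3: z=[-0.4719, 0.5429, -0.6947] o=[0.3876, -0.2020, -0.1026] → [-0.0633, 0.9099, 0.7541, -0.4719, 0.5429, -0.6947]
J4: z=[-0.4914, -0.8162, -0.3040] o=[0.1456, -0.0203, -0.1994] → [-0.5064, 0.4653, -0.4307, -0.4914, -0.8162, -0.3040]
J5: z=[-0.8659, 0.4954, 0.0695] o=[0.1025, -0.1571, 0.2377] → [0.0205, -0.0674, 0.7366, -0.8659, 0.4954, 0.0695]
V = J·q̇ = [-0.9206, 1.5469, -0.3748, -0.3459, -0.7599, -1.4884]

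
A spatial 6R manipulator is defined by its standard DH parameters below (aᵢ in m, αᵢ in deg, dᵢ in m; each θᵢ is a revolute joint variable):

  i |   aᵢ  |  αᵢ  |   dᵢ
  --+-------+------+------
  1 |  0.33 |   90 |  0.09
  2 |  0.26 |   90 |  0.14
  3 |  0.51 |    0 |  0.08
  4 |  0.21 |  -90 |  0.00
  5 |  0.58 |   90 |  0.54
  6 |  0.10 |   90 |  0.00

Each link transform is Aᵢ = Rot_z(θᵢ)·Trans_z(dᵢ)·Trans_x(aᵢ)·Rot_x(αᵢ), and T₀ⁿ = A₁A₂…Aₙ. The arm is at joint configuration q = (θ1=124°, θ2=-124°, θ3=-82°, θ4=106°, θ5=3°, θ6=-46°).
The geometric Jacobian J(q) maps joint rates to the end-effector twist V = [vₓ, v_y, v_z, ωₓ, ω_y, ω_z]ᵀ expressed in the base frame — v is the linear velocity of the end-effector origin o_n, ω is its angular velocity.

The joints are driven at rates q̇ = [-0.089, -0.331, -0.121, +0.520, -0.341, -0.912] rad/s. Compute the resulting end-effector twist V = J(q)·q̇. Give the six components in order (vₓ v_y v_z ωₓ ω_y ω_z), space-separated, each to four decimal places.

o_n = [0.4674, 0.0434, -0.6511]
J₁: ẑ×o_n = [-0.0434, 0.4674, 0.0000], ω = ẑ
J2: z=[0.8290, 0.5592, 0.0000] o=[-0.1845, 0.2736, 0.0900] → [-0.4144, 0.6144, -0.5554, 0.8290, 0.5592, 0.0000]
J3: z=[0.4636, -0.6873, 0.5592] o=[0.0128, 0.2313, -0.1255] → [0.4663, 0.4978, 0.2253, 0.4636, -0.6873, 0.5592]
J4: z=[0.4636, -0.6873, 0.5592] o=[-0.3466, -0.1390, -0.1397] → [0.2495, 0.6923, 0.6440, 0.4636, -0.6873, 0.5592]
J5: z=[0.6302, 0.6994, 0.3372] o=[-0.2158, -0.1801, -0.2987] → [-0.3218, 0.4524, -0.3369, 0.6302, 0.6994, 0.3372]
J6: z=[0.4956, -0.6966, 0.5188] o=[0.4712, 0.1048, -0.5723] → [0.0868, 0.0371, -0.0331, 0.4956, -0.6966, 0.5188]
V = J·q̇ = [0.2450, -0.1333, 0.6365, -0.7563, -0.0625, -0.4540]

0.2450 -0.1333 0.6365 -0.7563 -0.0625 -0.4540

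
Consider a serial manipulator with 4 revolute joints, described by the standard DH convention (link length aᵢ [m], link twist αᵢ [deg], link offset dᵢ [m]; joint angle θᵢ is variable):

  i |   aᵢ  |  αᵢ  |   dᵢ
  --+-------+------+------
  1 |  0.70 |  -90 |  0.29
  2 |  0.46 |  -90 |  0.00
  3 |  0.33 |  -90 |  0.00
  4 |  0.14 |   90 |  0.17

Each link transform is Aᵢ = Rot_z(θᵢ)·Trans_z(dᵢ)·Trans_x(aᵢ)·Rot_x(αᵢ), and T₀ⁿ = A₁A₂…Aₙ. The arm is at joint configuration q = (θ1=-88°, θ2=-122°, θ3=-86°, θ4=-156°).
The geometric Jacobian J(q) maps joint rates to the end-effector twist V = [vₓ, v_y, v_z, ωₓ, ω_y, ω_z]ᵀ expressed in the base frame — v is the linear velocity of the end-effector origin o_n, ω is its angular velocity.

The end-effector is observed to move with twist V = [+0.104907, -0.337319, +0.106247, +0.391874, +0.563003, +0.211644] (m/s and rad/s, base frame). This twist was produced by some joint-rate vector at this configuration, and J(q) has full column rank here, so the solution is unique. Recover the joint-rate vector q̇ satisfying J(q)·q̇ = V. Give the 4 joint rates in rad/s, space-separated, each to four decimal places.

0.0030 0.4440 -0.3550 0.4690

o_n = [0.2038, -0.4003, 0.8661]
J₁: ẑ×o_n = [0.4003, 0.2038, -0.0000], ω = ẑ
J2: z=[0.9994, 0.0349, 0.0000] o=[0.0244, -0.6996, 0.2900] → [0.0201, -0.5757, 0.2928, 0.9994, 0.0349, 0.0000]
J3: z=[0.0296, -0.8475, 0.5299] o=[0.0159, -0.4560, 0.6801] → [-0.1871, 0.0941, 0.1609, 0.0296, -0.8475, 0.5299]
J4: z=[-0.0882, 0.5259, 0.8460] o=[0.3445, -0.4323, 0.6996] → [0.0605, -0.1043, 0.0711, -0.0882, 0.5259, 0.8460]
q̇ = J⁺·V = [0.0030, 0.4440, -0.3550, 0.4690]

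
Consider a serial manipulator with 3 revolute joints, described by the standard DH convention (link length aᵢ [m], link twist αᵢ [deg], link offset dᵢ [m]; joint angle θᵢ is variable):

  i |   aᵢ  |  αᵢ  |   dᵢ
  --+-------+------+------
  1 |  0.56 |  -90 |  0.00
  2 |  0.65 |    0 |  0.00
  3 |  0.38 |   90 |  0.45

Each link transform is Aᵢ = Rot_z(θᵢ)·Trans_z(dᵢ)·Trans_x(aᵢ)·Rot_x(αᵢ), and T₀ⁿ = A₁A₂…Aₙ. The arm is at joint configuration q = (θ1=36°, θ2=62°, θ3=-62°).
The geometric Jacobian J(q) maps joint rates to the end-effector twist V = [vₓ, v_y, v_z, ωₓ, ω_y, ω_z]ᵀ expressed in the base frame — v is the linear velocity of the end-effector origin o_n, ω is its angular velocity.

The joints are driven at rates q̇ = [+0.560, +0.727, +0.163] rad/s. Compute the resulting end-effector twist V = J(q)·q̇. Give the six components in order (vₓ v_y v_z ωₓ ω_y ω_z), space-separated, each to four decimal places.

-0.9513 0.1707 -0.5600 -0.5231 0.7200 0.5600

o_n = [0.7428, 1.0959, -0.5739]
J₁: ẑ×o_n = [-1.0959, 0.7428, 0.0000], ω = ẑ
J2: z=[-0.5878, 0.8090, 0.0000] o=[0.4530, 0.3292, 0.0000] → [-0.4643, -0.3373, -0.6852, -0.5878, 0.8090, 0.0000]
J3: z=[-0.5878, 0.8090, 0.0000] o=[0.6999, 0.5085, -0.5739] → [-0.0000, 0.0000, -0.3800, -0.5878, 0.8090, 0.0000]
V = J·q̇ = [-0.9513, 0.1707, -0.5600, -0.5231, 0.7200, 0.5600]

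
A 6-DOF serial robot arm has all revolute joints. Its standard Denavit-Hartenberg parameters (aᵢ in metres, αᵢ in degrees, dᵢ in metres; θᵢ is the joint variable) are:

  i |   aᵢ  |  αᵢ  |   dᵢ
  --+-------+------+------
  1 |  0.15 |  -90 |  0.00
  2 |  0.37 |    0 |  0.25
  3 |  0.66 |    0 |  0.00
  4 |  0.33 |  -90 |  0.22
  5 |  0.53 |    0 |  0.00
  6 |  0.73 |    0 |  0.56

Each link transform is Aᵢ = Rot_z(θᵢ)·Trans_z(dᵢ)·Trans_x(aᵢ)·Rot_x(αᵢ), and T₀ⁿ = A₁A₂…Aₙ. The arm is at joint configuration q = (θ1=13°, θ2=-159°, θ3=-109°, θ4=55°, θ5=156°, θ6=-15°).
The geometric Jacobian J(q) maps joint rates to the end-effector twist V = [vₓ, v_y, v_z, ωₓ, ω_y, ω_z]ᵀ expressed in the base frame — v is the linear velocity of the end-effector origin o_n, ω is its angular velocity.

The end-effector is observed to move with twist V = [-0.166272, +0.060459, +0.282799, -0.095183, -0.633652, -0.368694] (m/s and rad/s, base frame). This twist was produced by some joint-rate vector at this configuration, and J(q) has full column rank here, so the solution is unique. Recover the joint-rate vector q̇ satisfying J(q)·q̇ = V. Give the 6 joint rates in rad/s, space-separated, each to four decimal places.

o_n = [0.1257, -0.1814, 0.3356]
J₁: ẑ×o_n = [0.1814, 0.1257, -0.0000], ω = ẑ
J2: z=[-0.2250, 0.9744, 0.0000] o=[0.1462, 0.0337, 0.0000] → [0.3270, 0.0755, 0.0684, -0.2250, 0.9744, 0.0000]
J3: z=[-0.2250, 0.9744, 0.0000] o=[-0.2467, 0.1996, 0.1326] → [0.1978, 0.0457, -0.2771, -0.2250, 0.9744, 0.0000]
J4: z=[-0.2250, 0.9744, 0.0000] o=[-0.2691, 0.1945, -0.5270] → [0.8405, 0.1940, -0.3001, -0.2250, 0.9744, 0.0000]
J5: z=[-0.5307, -0.1225, 0.8387] o=[-0.5883, 0.3466, -0.7067] → [0.3150, 1.1519, 0.3676, -0.5307, -0.1225, 0.8387]
J6: z=[-0.5307, -0.1225, 0.8387] o=[-0.1441, 0.2279, -0.4430] → [0.2478, 0.6394, 0.2502, -0.5307, -0.1225, 0.8387]
q̇ = J⁺·V = [-0.7310, 0.0880, -0.6500, -0.0340, -0.1840, 0.6160]

-0.7310 0.0880 -0.6500 -0.0340 -0.1840 0.6160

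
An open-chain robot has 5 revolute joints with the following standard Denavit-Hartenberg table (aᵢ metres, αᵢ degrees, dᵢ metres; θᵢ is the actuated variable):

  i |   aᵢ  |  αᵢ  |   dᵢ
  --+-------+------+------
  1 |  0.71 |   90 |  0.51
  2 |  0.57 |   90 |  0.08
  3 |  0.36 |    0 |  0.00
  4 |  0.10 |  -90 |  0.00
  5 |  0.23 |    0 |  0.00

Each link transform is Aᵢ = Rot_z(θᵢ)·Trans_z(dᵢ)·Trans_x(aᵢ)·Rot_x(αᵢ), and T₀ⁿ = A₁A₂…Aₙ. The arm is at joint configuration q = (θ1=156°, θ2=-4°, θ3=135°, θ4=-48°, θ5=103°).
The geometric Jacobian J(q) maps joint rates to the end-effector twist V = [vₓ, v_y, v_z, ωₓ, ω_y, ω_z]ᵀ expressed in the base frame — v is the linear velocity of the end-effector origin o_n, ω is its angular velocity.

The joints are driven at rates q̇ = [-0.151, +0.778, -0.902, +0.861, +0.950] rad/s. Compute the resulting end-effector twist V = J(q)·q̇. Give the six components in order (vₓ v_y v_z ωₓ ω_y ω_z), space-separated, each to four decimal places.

o_n = [-0.7970, 0.7738, 0.7114]
J₁: ẑ×o_n = [-0.7738, -0.7970, 0.0000], ω = ẑ
J2: z=[0.4067, 0.9135, 0.0000] o=[-0.6486, 0.2888, 0.5100] → [0.1840, -0.0819, 0.3328, 0.4067, 0.9135, 0.0000]
J3: z=[0.0637, -0.0284, -0.9976] o=[-1.1355, 0.5931, 0.4702] → [0.1734, -0.3531, 0.0211, 0.0637, -0.0284, -0.9976]
J4: z=[0.0637, -0.0284, -0.9976] o=[-0.8000, 0.7224, 0.4880] → [0.0449, -0.0172, 0.0034, 0.0637, -0.0284, -0.9976]
J5: z=[0.9314, -0.3574, 0.0697] o=[-0.7642, 0.8158, 0.4876] → [-0.0770, -0.2107, -0.0508, 0.9314, -0.3574, 0.0697]
V = J·q̇ = [0.0691, 0.1601, 0.1945, 1.1986, 0.3724, -0.0439]

0.0691 0.1601 0.1945 1.1986 0.3724 -0.0439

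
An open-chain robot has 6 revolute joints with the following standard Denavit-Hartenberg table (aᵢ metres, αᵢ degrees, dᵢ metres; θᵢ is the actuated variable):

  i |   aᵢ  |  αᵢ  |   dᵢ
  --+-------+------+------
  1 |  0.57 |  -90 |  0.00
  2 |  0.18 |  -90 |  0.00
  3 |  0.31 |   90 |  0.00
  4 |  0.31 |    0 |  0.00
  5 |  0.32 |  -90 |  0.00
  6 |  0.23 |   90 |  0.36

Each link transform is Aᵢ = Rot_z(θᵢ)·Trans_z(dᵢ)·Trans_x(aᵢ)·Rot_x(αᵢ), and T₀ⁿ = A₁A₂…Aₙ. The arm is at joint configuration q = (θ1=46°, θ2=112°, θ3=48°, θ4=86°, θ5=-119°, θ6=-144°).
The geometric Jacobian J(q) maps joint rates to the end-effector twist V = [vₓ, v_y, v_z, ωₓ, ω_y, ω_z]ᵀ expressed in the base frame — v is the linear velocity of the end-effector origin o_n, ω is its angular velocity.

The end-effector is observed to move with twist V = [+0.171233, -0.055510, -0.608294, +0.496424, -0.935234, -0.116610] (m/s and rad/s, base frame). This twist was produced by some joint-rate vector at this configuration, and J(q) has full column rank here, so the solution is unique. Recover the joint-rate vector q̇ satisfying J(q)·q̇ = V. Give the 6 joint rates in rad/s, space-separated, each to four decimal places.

o_n = [0.1419, -0.4075, -0.4555]
J₁: ẑ×o_n = [0.4075, 0.1419, -0.0000], ω = ẑ
J2: z=[-0.7193, 0.6947, 0.0000] o=[0.3960, 0.4100, 0.0000] → [-0.3164, -0.3277, 0.7645, -0.7193, 0.6947, 0.0000]
J3: z=[-0.6441, -0.6670, 0.3746] o=[0.3491, 0.3615, -0.1669] → [0.4806, -0.2635, 0.3571, -0.6441, -0.6670, 0.3746]
J4: z=[-0.6747, 0.2646, -0.6890] o=[0.4609, 0.1456, -0.3592] → [-0.4066, 0.1548, 0.4575, -0.6747, 0.2646, -0.6890]
J5: z=[-0.6747, 0.2646, -0.6890] o=[0.2695, -0.0757, -0.2568] → [-0.2812, -0.0462, 0.2576, -0.6747, 0.2646, -0.6890]
J6: z=[-0.3439, -0.9387, -0.0237] o=[0.4785, -0.1464, -0.4886] → [-0.0373, 0.0194, -0.2261, -0.3439, -0.9387, -0.0237]
q̇ = J⁺·V = [-0.6230, -0.3890, 0.1440, -0.4760, -0.1950, 0.4170]

-0.6230 -0.3890 0.1440 -0.4760 -0.1950 0.4170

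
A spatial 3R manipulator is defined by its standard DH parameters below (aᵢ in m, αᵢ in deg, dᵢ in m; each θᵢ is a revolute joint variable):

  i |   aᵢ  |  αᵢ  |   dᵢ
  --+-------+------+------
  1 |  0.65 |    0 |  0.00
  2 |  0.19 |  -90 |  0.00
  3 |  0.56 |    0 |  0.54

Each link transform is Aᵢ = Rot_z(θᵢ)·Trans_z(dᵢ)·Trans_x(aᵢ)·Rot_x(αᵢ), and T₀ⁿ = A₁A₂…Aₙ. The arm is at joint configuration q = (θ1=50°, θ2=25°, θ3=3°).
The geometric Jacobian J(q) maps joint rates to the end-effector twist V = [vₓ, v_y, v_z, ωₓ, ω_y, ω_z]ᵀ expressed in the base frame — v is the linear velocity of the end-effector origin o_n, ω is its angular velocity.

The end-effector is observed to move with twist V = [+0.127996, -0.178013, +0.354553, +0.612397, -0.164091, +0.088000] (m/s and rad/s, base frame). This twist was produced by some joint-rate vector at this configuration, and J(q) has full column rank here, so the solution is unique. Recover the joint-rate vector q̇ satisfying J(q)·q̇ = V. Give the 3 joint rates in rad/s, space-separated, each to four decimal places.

-0.4000 0.4880 -0.6340

o_n = [0.0901, 1.3614, -0.0293]
J₁: ẑ×o_n = [-1.3614, 0.0901, 0.0000], ω = ẑ
J2: z=[0.0000, 0.0000, 1.0000] o=[0.4178, 0.4979, 0.0000] → [-0.8635, -0.3277, 0.0000, 0.0000, 0.0000, 1.0000]
J3: z=[-0.9659, 0.2588, 0.0000] o=[0.4670, 0.6815, 0.0000] → [-0.0076, -0.0283, -0.5592, -0.9659, 0.2588, 0.0000]
q̇ = J⁺·V = [-0.4000, 0.4880, -0.6340]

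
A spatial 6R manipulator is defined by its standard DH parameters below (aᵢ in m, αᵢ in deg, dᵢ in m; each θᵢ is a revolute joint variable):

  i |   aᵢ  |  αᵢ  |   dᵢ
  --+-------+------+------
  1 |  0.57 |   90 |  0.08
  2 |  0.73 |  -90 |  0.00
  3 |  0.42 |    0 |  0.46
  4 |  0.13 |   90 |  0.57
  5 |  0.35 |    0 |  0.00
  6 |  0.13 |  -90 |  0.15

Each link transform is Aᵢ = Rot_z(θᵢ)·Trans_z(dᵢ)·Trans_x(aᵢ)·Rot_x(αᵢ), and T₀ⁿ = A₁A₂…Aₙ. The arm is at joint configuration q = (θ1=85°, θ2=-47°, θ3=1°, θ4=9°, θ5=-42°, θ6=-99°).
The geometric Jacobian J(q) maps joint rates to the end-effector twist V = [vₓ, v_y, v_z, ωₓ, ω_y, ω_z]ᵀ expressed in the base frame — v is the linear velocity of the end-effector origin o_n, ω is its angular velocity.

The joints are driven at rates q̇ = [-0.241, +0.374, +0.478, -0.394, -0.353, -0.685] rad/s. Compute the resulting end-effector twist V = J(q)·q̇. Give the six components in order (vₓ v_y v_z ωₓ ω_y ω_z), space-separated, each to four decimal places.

o_n = [0.2719, 2.0725, -0.5013]
J₁: ẑ×o_n = [-2.0725, 0.2719, 0.0000], ω = ẑ
J2: z=[0.9962, -0.0872, 0.0000] o=[0.0497, 0.5678, 0.0800] → [0.0507, 0.5791, 1.5184, 0.9962, -0.0872, 0.0000]
J3: z=[0.0637, 0.7286, 0.6820] o=[0.0931, 1.0638, -0.4539] → [-0.7225, 0.1250, -0.0660, 0.0637, 0.7286, 0.6820]
J4: z=[0.0637, 0.7286, 0.6820] o=[0.1401, 1.6849, -0.4473] → [-0.3037, 0.0933, -0.0713, 0.0637, 0.7286, 0.6820]
J5: z=[0.9914, 0.0321, -0.1270] o=[0.1615, 2.1891, -0.1522] → [-0.0260, 0.3321, -0.1191, 0.9914, 0.0321, -0.1270]
J6: z=[0.9914, 0.0321, -0.1270] o=[0.1168, 2.1965, -0.4992] → [-0.0158, -0.0176, -0.1278, 0.9914, 0.0321, -0.1270]
V = J·q̇ = [0.3128, 0.0689, 0.6940, -0.6511, -0.0048, -0.0519]

0.3128 0.0689 0.6940 -0.6511 -0.0048 -0.0519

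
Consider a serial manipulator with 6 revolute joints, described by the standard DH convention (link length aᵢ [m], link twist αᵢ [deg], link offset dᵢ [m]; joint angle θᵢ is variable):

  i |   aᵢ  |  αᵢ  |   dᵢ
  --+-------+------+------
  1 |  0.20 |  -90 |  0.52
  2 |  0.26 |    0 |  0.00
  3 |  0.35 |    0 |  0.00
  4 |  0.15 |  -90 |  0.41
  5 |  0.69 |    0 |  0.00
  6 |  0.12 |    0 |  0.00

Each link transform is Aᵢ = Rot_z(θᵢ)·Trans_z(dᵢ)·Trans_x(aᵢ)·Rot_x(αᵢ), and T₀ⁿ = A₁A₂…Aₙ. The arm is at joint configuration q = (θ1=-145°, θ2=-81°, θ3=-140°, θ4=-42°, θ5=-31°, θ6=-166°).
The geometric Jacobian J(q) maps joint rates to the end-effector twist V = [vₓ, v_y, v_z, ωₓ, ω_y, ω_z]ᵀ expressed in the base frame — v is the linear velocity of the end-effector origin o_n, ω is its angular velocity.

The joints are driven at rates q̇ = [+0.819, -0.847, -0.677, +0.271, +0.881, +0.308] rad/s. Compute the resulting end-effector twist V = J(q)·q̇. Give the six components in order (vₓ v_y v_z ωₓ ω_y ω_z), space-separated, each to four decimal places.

-0.4974 0.2211 -0.7332 0.2480 1.7033 0.9639

o_n = [0.5007, -0.5409, -0.0748]
J₁: ẑ×o_n = [0.5409, 0.5007, -0.0000], ω = ẑ
J2: z=[0.5736, -0.8192, 0.0000] o=[-0.1638, -0.1147, 0.5200] → [0.4873, 0.3412, 0.2998, 0.5736, -0.8192, 0.0000]
J3: z=[0.5736, -0.8192, 0.0000] o=[-0.1971, -0.1380, 0.7768] → [0.6976, 0.4885, 0.3405, 0.5736, -0.8192, 0.0000]
J4: z=[0.5736, -0.8192, 0.0000] o=[0.0192, 0.0135, 0.5472] → [0.5095, 0.3568, 0.0764, 0.5736, -0.8192, 0.0000]
J5: z=[0.8130, 0.5693, 0.1219] o=[0.2694, -0.3119, 0.3983] → [-0.2414, 0.4129, -0.3179, 0.8130, 0.5693, 0.1219]
J6: z=[0.8130, 0.5693, 0.1219] o=[0.5322, -0.5617, -0.1887] → [0.0623, -0.0965, 0.0348, 0.8130, 0.5693, 0.1219]
V = J·q̇ = [-0.4974, 0.2211, -0.7332, 0.2480, 1.7033, 0.9639]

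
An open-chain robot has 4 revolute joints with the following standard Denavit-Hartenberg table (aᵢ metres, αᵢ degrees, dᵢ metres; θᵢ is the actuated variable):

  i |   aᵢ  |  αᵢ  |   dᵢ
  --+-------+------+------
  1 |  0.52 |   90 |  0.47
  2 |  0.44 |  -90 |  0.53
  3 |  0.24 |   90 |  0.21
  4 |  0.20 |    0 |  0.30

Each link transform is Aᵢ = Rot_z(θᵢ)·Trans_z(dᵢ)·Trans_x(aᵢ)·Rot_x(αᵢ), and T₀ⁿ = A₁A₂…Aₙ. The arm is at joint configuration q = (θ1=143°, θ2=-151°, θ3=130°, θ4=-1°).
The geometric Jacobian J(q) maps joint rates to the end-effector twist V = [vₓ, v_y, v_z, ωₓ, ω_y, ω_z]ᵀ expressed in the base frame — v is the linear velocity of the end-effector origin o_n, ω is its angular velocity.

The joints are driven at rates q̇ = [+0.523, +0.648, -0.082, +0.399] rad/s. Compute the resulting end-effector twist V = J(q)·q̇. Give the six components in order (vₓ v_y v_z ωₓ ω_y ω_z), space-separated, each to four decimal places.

-0.2837 0.0226 -0.2449 0.4809 0.1279 0.4465

o_n = [-0.2248, 0.1696, 0.1018]
J₁: ẑ×o_n = [-0.1696, -0.2248, 0.0000], ω = ẑ
J2: z=[0.6018, 0.7986, 0.0000] o=[-0.4153, 0.3129, 0.4700] → [-0.2941, 0.2216, -0.2384, 0.6018, 0.7986, 0.0000]
J3: z=[-0.3872, 0.2918, -0.8746] o=[0.2110, 0.5046, 0.2567] → [-0.3382, 0.3212, 0.2569, -0.3872, 0.2918, -0.8746]
J4: z=[0.1482, -0.9166, -0.3714] o=[-0.0887, 0.5003, 0.1478] → [-0.0806, 0.0574, -0.1738, 0.1482, -0.9166, -0.3714]
V = J·q̇ = [-0.2837, 0.0226, -0.2449, 0.4809, 0.1279, 0.4465]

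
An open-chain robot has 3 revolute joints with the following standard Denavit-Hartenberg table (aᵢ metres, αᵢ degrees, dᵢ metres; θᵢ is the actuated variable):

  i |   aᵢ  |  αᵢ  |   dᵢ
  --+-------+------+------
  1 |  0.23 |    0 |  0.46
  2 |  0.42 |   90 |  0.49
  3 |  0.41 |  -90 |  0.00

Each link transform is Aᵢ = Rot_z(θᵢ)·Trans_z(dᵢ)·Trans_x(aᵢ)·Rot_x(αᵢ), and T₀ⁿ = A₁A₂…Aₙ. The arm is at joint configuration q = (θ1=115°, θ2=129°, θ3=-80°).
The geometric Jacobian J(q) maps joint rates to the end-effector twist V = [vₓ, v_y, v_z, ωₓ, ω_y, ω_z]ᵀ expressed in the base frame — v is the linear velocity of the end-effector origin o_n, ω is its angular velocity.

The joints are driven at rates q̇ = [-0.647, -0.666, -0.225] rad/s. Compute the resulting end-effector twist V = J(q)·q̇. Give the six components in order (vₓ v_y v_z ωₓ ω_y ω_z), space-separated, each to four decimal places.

o_n = [-0.3125, -0.2330, 0.5462]
J₁: ẑ×o_n = [0.2330, -0.3125, 0.0000], ω = ẑ
J2: z=[0.0000, 0.0000, 1.0000] o=[-0.0972, 0.2085, 0.4600] → [0.4415, -0.2153, 0.0000, 0.0000, 0.0000, 1.0000]
J3: z=[-0.8988, 0.4384, 0.0000] o=[-0.2813, -0.1690, 0.9500] → [-0.1770, -0.3629, 0.0712, -0.8988, 0.4384, 0.0000]
V = J·q̇ = [-0.4050, 0.4273, -0.0160, 0.2022, -0.0986, -1.3130]

-0.4050 0.4273 -0.0160 0.2022 -0.0986 -1.3130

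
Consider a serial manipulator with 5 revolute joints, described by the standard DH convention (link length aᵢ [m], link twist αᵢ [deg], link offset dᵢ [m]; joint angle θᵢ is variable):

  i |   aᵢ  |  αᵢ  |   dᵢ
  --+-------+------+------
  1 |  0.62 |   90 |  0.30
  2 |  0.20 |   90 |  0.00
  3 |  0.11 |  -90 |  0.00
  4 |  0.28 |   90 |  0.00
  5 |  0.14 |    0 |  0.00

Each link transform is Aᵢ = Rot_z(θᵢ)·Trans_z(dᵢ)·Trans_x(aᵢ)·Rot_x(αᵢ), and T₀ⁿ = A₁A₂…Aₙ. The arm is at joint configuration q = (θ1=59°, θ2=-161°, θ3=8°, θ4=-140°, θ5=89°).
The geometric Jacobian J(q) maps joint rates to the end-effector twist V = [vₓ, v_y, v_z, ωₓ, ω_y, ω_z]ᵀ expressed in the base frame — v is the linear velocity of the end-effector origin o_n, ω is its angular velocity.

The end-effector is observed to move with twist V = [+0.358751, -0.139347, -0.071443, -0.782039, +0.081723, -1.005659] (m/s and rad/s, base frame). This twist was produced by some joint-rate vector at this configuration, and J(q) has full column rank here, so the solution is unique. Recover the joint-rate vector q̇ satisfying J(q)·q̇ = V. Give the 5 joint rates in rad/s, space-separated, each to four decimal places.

-0.6840 -0.0150 -0.5750 -0.7490 -0.4950

o_n = [0.3584, 0.3561, 0.4472]
J₁: ẑ×o_n = [-0.3561, 0.3584, 0.0000], ω = ẑ
J2: z=[0.8572, -0.5150, 0.0000] o=[0.3193, 0.5314, 0.3000] → [-0.0758, -0.1262, -0.1302, 0.8572, -0.5150, 0.0000]
J3: z=[-0.1677, -0.2791, 0.9455] o=[0.2219, 0.3694, 0.2349] → [-0.0467, 0.1646, 0.0403, -0.1677, -0.2791, 0.9455]
J4: z=[0.9166, -0.3972, 0.0453] o=[0.1820, 0.2732, 0.1994] → [-0.1022, -0.2191, 0.1460, 0.9166, -0.3972, 0.0453]
J5: z=[0.3617, 0.7757, -0.5171] o=[0.2297, 0.4105, 0.4387] → [-0.0216, -0.0696, -0.1195, 0.3617, 0.7757, -0.5171]
q̇ = J⁺·V = [-0.6840, -0.0150, -0.5750, -0.7490, -0.4950]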